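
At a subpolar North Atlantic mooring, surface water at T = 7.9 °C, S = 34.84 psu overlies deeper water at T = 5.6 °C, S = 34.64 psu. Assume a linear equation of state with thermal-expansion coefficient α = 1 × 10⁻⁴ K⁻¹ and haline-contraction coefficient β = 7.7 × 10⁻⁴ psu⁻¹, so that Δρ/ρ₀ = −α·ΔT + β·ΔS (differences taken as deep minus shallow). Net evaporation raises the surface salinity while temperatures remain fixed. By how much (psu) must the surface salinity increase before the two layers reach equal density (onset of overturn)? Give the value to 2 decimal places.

Neutral buoyancy requires −α(T_deep − T_surf) + β(S_deep − S_surf′) = 0.
S_surf′ = S_deep − (α/β)·ΔT = 34.64 − (1 × 10⁻⁴/7.7 × 10⁻⁴)·(-2.3) = 34.9387 psu.
Increase required: 34.9387 − 34.84 = 0.0987 psu.

0.10 psu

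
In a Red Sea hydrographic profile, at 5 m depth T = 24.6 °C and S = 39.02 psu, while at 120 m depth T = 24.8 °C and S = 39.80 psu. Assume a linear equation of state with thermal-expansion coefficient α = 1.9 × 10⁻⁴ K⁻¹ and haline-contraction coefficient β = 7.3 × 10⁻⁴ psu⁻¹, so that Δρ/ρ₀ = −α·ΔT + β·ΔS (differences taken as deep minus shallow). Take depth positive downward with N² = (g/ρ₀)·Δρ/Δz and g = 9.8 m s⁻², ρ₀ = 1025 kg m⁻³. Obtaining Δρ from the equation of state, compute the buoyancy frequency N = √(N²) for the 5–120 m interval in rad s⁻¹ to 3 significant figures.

6.73 × 10⁻³ rad s⁻¹

ΔT = +0.2 K, ΔS = +0.78 psu (deep − shallow).
Δρ/ρ₀ = −αΔT + βΔS = -3.80 × 10⁻⁵ + 5.694 × 10⁻⁴ = 5.314 × 10⁻⁴, so Δρ ≈ 0.5447 kg m⁻³.
N² = (g/ρ₀)·Δρ/Δz = g·(Δρ/ρ₀)/Δz = 9.8 × 5.314 × 10⁻⁴ / 115 = 4.5285 × 10⁻⁵ s⁻².
N = √(4.5285 × 10⁻⁵) = 6.7294 × 10⁻³ rad s⁻¹ ≈ 6.73 × 10⁻³ rad s⁻¹.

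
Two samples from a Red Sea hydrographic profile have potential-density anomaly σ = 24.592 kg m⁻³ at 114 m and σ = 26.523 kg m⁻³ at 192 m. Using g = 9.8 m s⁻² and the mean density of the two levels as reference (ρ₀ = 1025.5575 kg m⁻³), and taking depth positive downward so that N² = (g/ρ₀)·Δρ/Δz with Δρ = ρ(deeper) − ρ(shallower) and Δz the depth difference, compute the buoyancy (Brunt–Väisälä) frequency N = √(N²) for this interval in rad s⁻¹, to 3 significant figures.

0.0154 rad s⁻¹

Δρ = 1026.523 − 1024.592 = 1.931 kg m⁻³ over Δz = 192 − 114 = 78 m.
N² = (9.8/1025.5575) × (1.931/78) = 2.3657 × 10⁻⁴ s⁻².
N = √(2.3657 × 10⁻⁴) = 0.015381 rad s⁻¹ ≈ 0.0154 rad s⁻¹.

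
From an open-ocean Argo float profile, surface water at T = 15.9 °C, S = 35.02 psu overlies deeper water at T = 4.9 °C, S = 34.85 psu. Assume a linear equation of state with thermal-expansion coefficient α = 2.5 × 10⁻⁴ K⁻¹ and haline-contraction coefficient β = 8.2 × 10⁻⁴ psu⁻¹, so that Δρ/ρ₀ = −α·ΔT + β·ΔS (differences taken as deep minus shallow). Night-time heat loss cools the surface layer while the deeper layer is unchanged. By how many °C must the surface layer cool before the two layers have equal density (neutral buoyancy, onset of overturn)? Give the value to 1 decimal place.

10.4 °C

Neutral buoyancy requires Δρ = 0, i.e. −α(T_deep − T_surf′) + β(S_deep − S_surf) = 0.
T_surf′ = T_deep − (β/α)·ΔS = 4.9 − (8.2 × 10⁻⁴/2.5 × 10⁻⁴)·(-0.17) = 5.458 °C.
Cooling required: 15.9 − (5.458) = 10.442 °C.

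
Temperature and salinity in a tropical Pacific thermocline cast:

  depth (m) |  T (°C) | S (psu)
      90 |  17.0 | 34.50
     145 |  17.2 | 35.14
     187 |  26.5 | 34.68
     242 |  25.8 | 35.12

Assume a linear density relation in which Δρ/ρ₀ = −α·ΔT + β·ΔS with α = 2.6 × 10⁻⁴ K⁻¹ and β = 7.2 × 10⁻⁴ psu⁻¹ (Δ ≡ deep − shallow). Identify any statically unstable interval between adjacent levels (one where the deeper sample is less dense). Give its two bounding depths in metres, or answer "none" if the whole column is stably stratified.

145–187 m

Evaluate Δρ/ρ₀ = −αΔT + βΔS across each adjacent pair:
  90–145 m: −αΔT+βΔS = −(2.6 × 10⁻⁴)(+0.2)+(7.2 × 10⁻⁴)(+0.64) = 4.1 × 10⁻⁴ → stable
  145–187 m: −αΔT+βΔS = −(2.6 × 10⁻⁴)(+9.3)+(7.2 × 10⁻⁴)(-0.46) = -2.7 × 10⁻³ → UNSTABLE
  187–242 m: −αΔT+βΔS = −(2.6 × 10⁻⁴)(-0.7)+(7.2 × 10⁻⁴)(+0.44) = 5.0 × 10⁻⁴ → stable
The 145–187 m interval has Δρ < 0: lighter water underlies denser water.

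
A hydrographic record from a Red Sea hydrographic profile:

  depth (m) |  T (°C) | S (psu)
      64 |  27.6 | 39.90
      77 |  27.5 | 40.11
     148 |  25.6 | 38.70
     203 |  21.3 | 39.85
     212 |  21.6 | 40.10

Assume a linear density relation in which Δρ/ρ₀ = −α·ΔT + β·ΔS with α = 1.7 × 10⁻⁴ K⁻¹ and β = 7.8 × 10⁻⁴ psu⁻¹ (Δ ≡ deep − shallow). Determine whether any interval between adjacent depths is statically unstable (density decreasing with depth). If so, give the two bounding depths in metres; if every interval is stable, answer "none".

Evaluate Δρ/ρ₀ = −αΔT + βΔS across each adjacent pair:
  64–77 m: −αΔT+βΔS = −(1.7 × 10⁻⁴)(-0.1)+(7.8 × 10⁻⁴)(+0.21) = 1.8 × 10⁻⁴ → stable
  77–148 m: −αΔT+βΔS = −(1.7 × 10⁻⁴)(-1.9)+(7.8 × 10⁻⁴)(-1.41) = -7.8 × 10⁻⁴ → UNSTABLE
  148–203 m: −αΔT+βΔS = −(1.7 × 10⁻⁴)(-4.3)+(7.8 × 10⁻⁴)(+1.15) = 1.6 × 10⁻³ → stable
  203–212 m: −αΔT+βΔS = −(1.7 × 10⁻⁴)(+0.3)+(7.8 × 10⁻⁴)(+0.25) = 1.4 × 10⁻⁴ → stable
The 77–148 m interval has Δρ < 0: lighter water underlies denser water.

77–148 m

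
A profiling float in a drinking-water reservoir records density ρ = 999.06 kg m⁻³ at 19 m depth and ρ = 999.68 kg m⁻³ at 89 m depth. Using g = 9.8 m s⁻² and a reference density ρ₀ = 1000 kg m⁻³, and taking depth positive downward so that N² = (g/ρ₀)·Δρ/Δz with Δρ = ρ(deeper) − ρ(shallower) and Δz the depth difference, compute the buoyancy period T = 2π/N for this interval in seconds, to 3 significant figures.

674 s

Δρ = 999.68 − 999.06 = 0.62 kg m⁻³ over Δz = 89 − 19 = 70 m.
N² = (9.8/1000) × (0.62/70) = 8.6800 × 10⁻⁵ s⁻².
N = √(8.6800 × 10⁻⁵) = 9.3167 × 10⁻³ rad s⁻¹, so T = 2π/N = 674.40 s ≈ 674 s.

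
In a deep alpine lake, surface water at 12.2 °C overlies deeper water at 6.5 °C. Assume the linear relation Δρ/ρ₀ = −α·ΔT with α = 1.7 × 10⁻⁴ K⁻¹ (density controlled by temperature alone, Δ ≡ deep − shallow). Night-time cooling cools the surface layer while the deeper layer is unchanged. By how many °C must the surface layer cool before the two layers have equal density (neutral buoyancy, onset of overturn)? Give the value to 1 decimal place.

With temperature the only control, equal density requires T_surf′ = T_deep.
T_surf′ = 6.5 °C.
Cooling required: 12.2 − 6.5 = 5.7 °C.

5.7 °C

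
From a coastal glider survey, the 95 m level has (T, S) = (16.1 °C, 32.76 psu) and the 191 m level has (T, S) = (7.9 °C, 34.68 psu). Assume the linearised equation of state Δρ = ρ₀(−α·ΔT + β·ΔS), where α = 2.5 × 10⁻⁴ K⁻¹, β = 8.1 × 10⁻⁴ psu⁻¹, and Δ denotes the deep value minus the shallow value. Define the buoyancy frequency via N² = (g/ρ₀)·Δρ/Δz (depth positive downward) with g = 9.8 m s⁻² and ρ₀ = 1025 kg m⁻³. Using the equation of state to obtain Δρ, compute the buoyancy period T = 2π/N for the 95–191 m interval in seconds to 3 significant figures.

ΔT = -8.2 K, ΔS = +1.92 psu (deep − shallow).
Δρ/ρ₀ = −αΔT + βΔS = 2.05 × 10⁻³ + 1.5552 × 10⁻³ = 3.6052 × 10⁻³, so Δρ ≈ 3.695 kg m⁻³.
N² = (g/ρ₀)·Δρ/Δz = g·(Δρ/ρ₀)/Δz = 9.8 × 3.6052 × 10⁻³ / 96 = 3.6803 × 10⁻⁴ s⁻².
N = √(3.6803 × 10⁻⁴) = 0.019184 rad s⁻¹ → T = 2π/N = 327.52 s ≈ 328 s.

328 s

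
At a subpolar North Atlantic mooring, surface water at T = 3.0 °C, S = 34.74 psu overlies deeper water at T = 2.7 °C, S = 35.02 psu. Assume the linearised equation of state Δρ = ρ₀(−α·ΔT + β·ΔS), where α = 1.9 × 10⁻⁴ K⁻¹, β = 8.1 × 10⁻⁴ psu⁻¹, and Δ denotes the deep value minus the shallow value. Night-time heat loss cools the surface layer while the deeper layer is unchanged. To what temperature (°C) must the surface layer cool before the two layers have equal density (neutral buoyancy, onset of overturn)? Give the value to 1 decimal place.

Neutral buoyancy requires Δρ = 0, i.e. −α(T_deep − T_surf′) + β(S_deep − S_surf) = 0.
T_surf′ = T_deep − (β/α)·ΔS = 2.7 − (8.1 × 10⁻⁴/1.9 × 10⁻⁴)·(+0.28) = 1.506 °C.
Cooling required: 3.0 − (1.506) = 1.494 °C.

1.5 °C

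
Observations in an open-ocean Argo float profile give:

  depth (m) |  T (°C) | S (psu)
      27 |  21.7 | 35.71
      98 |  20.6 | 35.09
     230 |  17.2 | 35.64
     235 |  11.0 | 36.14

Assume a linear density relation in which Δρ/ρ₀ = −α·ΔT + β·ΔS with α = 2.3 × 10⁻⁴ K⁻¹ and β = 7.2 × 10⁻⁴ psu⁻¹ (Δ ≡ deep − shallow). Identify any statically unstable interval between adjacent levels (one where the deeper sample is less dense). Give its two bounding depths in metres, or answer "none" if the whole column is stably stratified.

27–98 m

Evaluate Δρ/ρ₀ = −αΔT + βΔS across each adjacent pair:
  27–98 m: −αΔT+βΔS = −(2.3 × 10⁻⁴)(-1.1)+(7.2 × 10⁻⁴)(-0.62) = -1.9 × 10⁻⁴ → UNSTABLE
  98–230 m: −αΔT+βΔS = −(2.3 × 10⁻⁴)(-3.4)+(7.2 × 10⁻⁴)(+0.55) = 1.2 × 10⁻³ → stable
  230–235 m: −αΔT+βΔS = −(2.3 × 10⁻⁴)(-6.2)+(7.2 × 10⁻⁴)(+0.50) = 1.8 × 10⁻³ → stable
The 27–98 m interval has Δρ < 0: lighter water underlies denser water.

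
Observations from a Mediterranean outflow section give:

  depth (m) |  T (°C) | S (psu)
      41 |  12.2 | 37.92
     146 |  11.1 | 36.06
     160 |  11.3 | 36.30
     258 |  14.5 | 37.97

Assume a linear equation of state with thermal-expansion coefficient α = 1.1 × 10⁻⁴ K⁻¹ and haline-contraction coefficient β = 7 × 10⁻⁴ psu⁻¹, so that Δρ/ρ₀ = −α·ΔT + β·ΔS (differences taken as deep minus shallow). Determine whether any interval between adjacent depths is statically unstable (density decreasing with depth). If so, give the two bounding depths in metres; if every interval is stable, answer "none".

41–146 m

Evaluate Δρ/ρ₀ = −αΔT + βΔS across each adjacent pair:
  41–146 m: −αΔT+βΔS = −(1.1 × 10⁻⁴)(-1.1)+(7 × 10⁻⁴)(-1.86) = -1.2 × 10⁻³ → UNSTABLE
  146–160 m: −αΔT+βΔS = −(1.1 × 10⁻⁴)(+0.2)+(7 × 10⁻⁴)(+0.24) = 1.5 × 10⁻⁴ → stable
  160–258 m: −αΔT+βΔS = −(1.1 × 10⁻⁴)(+3.2)+(7 × 10⁻⁴)(+1.67) = 8.2 × 10⁻⁴ → stable
The 41–146 m interval has Δρ < 0: lighter water underlies denser water.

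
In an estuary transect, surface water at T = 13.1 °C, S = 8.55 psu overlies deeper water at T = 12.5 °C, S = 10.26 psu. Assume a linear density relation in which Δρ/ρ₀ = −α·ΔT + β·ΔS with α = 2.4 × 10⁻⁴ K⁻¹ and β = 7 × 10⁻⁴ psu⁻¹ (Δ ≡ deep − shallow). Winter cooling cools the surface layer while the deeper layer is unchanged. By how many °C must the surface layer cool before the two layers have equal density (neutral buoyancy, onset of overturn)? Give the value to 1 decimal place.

5.6 °C

Neutral buoyancy requires Δρ = 0, i.e. −α(T_deep − T_surf′) + β(S_deep − S_surf) = 0.
T_surf′ = T_deep − (β/α)·ΔS = 12.5 − (7 × 10⁻⁴/2.4 × 10⁻⁴)·(+1.71) = 7.513 °C.
Cooling required: 13.1 − (7.513) = 5.587 °C.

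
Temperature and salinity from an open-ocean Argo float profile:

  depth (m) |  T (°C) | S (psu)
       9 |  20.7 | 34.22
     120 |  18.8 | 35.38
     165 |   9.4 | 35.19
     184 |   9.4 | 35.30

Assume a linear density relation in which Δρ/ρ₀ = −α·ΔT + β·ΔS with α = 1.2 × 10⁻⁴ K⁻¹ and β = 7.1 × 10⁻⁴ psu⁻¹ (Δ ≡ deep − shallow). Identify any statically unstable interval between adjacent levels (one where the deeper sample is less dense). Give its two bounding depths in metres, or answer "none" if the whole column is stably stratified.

Evaluate Δρ/ρ₀ = −αΔT + βΔS across each adjacent pair:
  9–120 m: −αΔT+βΔS = −(1.2 × 10⁻⁴)(-1.9)+(7.1 × 10⁻⁴)(+1.16) = 1.1 × 10⁻³ → stable
  120–165 m: −αΔT+βΔS = −(1.2 × 10⁻⁴)(-9.4)+(7.1 × 10⁻⁴)(-0.19) = 9.9 × 10⁻⁴ → stable
  165–184 m: −αΔT+βΔS = −(1.2 × 10⁻⁴)(+0.0)+(7.1 × 10⁻⁴)(+0.11) = 7.8 × 10⁻⁵ → stable
Every interval has Δρ > 0: the column is stably stratified throughout.

none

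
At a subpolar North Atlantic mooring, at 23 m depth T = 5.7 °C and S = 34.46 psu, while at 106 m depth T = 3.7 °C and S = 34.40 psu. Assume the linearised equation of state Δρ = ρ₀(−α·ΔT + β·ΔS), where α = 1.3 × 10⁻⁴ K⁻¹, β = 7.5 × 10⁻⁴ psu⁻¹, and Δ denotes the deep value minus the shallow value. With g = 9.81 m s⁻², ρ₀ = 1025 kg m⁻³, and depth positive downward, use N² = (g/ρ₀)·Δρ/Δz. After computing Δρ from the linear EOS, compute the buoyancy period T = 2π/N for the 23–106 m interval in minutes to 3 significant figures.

ΔT = -2.0 K, ΔS = -0.06 psu (deep − shallow).
Δρ/ρ₀ = −αΔT + βΔS = 2.60 × 10⁻⁴ − 4.50 × 10⁻⁵ = 2.15 × 10⁻⁴, so Δρ ≈ 0.2204 kg m⁻³.
N² = (g/ρ₀)·Δρ/Δz = g·(Δρ/ρ₀)/Δz = 9.81 × 2.15 × 10⁻⁴ / 83 = 2.5411 × 10⁻⁵ s⁻².
N = √(2.5411 × 10⁻⁵) = 5.0409 × 10⁻³ rad s⁻¹ → T = 2π/N = 1.2464 × 10³ s = 20.773 min ≈ 20.8 min.

20.8 min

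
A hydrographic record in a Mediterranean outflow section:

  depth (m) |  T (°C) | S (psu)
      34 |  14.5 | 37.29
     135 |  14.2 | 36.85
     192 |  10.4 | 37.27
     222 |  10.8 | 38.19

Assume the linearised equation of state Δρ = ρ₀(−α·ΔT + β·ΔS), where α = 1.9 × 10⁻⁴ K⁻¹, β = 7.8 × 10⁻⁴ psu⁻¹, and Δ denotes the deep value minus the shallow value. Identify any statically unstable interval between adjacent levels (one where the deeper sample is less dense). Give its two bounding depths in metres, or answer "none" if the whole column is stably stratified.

34–135 m

Evaluate Δρ/ρ₀ = −αΔT + βΔS across each adjacent pair:
  34–135 m: −αΔT+βΔS = −(1.9 × 10⁻⁴)(-0.3)+(7.8 × 10⁻⁴)(-0.44) = -2.9 × 10⁻⁴ → UNSTABLE
  135–192 m: −αΔT+βΔS = −(1.9 × 10⁻⁴)(-3.8)+(7.8 × 10⁻⁴)(+0.42) = 1.0 × 10⁻³ → stable
  192–222 m: −αΔT+βΔS = −(1.9 × 10⁻⁴)(+0.4)+(7.8 × 10⁻⁴)(+0.92) = 6.4 × 10⁻⁴ → stable
The 34–135 m interval has Δρ < 0: lighter water underlies denser water.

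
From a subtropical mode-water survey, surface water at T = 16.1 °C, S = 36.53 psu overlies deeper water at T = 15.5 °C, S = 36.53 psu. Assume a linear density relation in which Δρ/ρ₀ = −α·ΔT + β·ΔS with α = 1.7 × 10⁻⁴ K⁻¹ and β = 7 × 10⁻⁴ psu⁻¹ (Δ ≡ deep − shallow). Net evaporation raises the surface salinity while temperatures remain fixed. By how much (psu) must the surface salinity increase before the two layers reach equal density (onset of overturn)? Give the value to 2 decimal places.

Neutral buoyancy requires −α(T_deep − T_surf) + β(S_deep − S_surf′) = 0.
S_surf′ = S_deep − (α/β)·ΔT = 36.53 − (1.7 × 10⁻⁴/7 × 10⁻⁴)·(-0.6) = 36.6757 psu.
Increase required: 36.6757 − 36.53 = 0.1457 psu.

0.15 psu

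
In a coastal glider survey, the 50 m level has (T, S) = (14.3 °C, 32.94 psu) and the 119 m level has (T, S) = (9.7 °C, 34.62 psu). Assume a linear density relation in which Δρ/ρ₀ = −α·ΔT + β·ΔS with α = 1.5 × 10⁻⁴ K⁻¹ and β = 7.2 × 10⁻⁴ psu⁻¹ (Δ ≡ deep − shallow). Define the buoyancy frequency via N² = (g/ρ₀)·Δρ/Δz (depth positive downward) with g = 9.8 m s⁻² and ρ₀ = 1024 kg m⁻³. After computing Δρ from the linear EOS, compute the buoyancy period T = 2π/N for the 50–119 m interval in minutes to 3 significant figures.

6.38 min

ΔT = -4.6 K, ΔS = +1.68 psu (deep − shallow).
Δρ/ρ₀ = −αΔT + βΔS = 6.90 × 10⁻⁴ + 1.2096 × 10⁻³ = 1.8996 × 10⁻³, so Δρ ≈ 1.945 kg m⁻³.
N² = (g/ρ₀)·Δρ/Δz = g·(Δρ/ρ₀)/Δz = 9.8 × 1.8996 × 10⁻³ / 69 = 2.6980 × 10⁻⁴ s⁻².
N = √(2.6980 × 10⁻⁴) = 0.016426 rad s⁻¹ → T = 2π/N = 382.51 s = 6.3752 min ≈ 6.38 min.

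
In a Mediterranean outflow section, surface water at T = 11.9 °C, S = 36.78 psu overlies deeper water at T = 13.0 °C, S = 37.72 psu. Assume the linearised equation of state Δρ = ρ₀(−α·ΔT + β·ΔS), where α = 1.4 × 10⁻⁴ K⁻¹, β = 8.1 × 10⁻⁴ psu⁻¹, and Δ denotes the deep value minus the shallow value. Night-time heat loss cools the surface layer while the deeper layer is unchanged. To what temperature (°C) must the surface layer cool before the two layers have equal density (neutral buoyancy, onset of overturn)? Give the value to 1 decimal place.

Neutral buoyancy requires Δρ = 0, i.e. −α(T_deep − T_surf′) + β(S_deep − S_surf) = 0.
T_surf′ = T_deep − (β/α)·ΔS = 13.0 − (8.1 × 10⁻⁴/1.4 × 10⁻⁴)·(+0.94) = 7.561 °C.
Cooling required: 11.9 − (7.561) = 4.339 °C.

7.6 °C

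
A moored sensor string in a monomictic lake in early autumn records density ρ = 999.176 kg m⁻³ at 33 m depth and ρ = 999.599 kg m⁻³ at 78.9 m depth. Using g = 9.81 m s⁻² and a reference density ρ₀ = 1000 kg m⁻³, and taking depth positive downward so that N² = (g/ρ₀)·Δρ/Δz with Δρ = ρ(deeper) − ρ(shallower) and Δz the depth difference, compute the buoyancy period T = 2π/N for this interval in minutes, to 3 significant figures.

11.0 min

Δρ = 999.599 − 999.176 = 0.423 kg m⁻³ over Δz = 78.9 − 33 = 45.9 m.
N² = (9.81/1000) × (0.423/45.9) = 9.0406 × 10⁻⁵ s⁻².
N = √(9.0406 × 10⁻⁵) = 9.5082 × 10⁻³ rad s⁻¹, so T = 2π/N = 660.82 s = 11.014 min ≈ 11.0 min.
N² > 0, so the interval is statically stable.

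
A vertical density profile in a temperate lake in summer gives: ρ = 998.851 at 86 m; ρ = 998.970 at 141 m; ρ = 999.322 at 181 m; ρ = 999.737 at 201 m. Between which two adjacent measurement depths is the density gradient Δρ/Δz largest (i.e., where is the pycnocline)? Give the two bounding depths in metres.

181–201 m

Compute the density gradient over each adjacent pair:
  86–141 m: Δρ/Δz = 0.119/55 = 2.2 × 10⁻³ kg m⁻⁴
  141–181 m: Δρ/Δz = 0.352/40 = 8.8 × 10⁻³ kg m⁻⁴
  181–201 m: Δρ/Δz = 0.415/20 = 0.021 kg m⁻⁴
The largest gradient is in the 181–201 m interval — the pycnocline.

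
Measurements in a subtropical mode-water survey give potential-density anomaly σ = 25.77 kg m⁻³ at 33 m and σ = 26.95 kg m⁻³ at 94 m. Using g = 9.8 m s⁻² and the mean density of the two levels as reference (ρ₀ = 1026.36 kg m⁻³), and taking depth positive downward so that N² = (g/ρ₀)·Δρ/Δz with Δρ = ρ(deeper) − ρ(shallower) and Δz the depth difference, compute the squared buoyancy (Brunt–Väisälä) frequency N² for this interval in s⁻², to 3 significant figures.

1.85 × 10⁻⁴ s⁻²

Δρ = 1026.95 − 1025.77 = 1.18 kg m⁻³ over Δz = 94 − 33 = 61 m.
N² = (9.8/1026.36) × (1.18/61) = 1.8470 × 10⁻⁴ s⁻² ≈ 1.85 × 10⁻⁴ s⁻².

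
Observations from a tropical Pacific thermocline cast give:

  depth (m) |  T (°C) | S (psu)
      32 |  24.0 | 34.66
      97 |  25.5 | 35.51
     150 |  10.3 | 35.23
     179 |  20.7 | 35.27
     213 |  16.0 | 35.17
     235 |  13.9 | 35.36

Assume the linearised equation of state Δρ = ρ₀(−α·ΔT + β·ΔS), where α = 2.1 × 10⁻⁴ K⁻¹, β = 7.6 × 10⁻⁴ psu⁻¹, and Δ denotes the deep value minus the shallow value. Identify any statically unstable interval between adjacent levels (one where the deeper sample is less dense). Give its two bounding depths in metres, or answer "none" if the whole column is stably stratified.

150–179 m

Evaluate Δρ/ρ₀ = −αΔT + βΔS across each adjacent pair:
  32–97 m: −αΔT+βΔS = −(2.1 × 10⁻⁴)(+1.5)+(7.6 × 10⁻⁴)(+0.85) = 3.3 × 10⁻⁴ → stable
  97–150 m: −αΔT+βΔS = −(2.1 × 10⁻⁴)(-15.2)+(7.6 × 10⁻⁴)(-0.28) = 3.0 × 10⁻³ → stable
  150–179 m: −αΔT+βΔS = −(2.1 × 10⁻⁴)(+10.4)+(7.6 × 10⁻⁴)(+0.04) = -2.2 × 10⁻³ → UNSTABLE
  179–213 m: −αΔT+βΔS = −(2.1 × 10⁻⁴)(-4.7)+(7.6 × 10⁻⁴)(-0.10) = 9.1 × 10⁻⁴ → stable
  213–235 m: −αΔT+βΔS = −(2.1 × 10⁻⁴)(-2.1)+(7.6 × 10⁻⁴)(+0.19) = 5.9 × 10⁻⁴ → stable
The 150–179 m interval has Δρ < 0: lighter water underlies denser water.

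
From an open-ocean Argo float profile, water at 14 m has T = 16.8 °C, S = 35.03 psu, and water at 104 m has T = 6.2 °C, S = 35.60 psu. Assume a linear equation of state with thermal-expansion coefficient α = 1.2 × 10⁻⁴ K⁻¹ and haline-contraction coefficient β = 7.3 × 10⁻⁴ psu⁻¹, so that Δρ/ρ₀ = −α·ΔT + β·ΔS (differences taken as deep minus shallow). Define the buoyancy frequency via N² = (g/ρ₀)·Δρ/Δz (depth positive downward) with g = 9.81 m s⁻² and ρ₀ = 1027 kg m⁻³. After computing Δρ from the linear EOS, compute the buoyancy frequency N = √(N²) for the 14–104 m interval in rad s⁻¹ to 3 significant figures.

0.0136 rad s⁻¹

ΔT = -10.6 K, ΔS = +0.57 psu (deep − shallow).
Δρ/ρ₀ = −αΔT + βΔS = 1.272 × 10⁻³ + 4.161 × 10⁻⁴ = 1.6881 × 10⁻³, so Δρ ≈ 1.734 kg m⁻³.
N² = (g/ρ₀)·Δρ/Δz = g·(Δρ/ρ₀)/Δz = 9.81 × 1.6881 × 10⁻³ / 90 = 1.8400 × 10⁻⁴ s⁻².
N = √(1.8400 × 10⁻⁴) = 0.013565 rad s⁻¹ ≈ 0.0136 rad s⁻¹.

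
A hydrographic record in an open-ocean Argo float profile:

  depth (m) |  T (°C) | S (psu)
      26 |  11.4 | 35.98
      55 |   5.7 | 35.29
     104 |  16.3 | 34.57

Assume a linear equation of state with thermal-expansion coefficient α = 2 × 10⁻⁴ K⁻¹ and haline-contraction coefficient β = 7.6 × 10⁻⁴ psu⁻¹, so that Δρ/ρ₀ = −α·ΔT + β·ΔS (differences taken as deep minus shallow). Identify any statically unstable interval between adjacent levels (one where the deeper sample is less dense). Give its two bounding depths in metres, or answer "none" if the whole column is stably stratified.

55–104 m

Evaluate Δρ/ρ₀ = −αΔT + βΔS across each adjacent pair:
  26–55 m: −αΔT+βΔS = −(2 × 10⁻⁴)(-5.7)+(7.6 × 10⁻⁴)(-0.69) = 6.2 × 10⁻⁴ → stable
  55–104 m: −αΔT+βΔS = −(2 × 10⁻⁴)(+10.6)+(7.6 × 10⁻⁴)(-0.72) = -2.7 × 10⁻³ → UNSTABLE
The 55–104 m interval has Δρ < 0: lighter water underlies denser water.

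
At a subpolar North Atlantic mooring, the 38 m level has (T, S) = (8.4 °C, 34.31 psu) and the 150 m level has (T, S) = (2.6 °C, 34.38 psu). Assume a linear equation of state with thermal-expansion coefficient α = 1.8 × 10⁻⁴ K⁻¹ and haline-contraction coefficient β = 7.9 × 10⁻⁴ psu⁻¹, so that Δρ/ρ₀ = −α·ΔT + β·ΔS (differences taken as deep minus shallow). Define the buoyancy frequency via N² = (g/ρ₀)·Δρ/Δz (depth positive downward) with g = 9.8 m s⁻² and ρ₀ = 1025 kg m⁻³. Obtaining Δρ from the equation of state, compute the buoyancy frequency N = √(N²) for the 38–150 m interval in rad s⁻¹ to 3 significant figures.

ΔT = -5.8 K, ΔS = +0.07 psu (deep − shallow).
Δρ/ρ₀ = −αΔT + βΔS = 1.044 × 10⁻³ + 5.53 × 10⁻⁵ = 1.0993 × 10⁻³, so Δρ ≈ 1.127 kg m⁻³.
N² = (g/ρ₀)·Δρ/Δz = g·(Δρ/ρ₀)/Δz = 9.8 × 1.0993 × 10⁻³ / 112 = 9.6189 × 10⁻⁵ s⁻².
N = √(9.6189 × 10⁻⁵) = 9.8076 × 10⁻³ rad s⁻¹ ≈ 9.81 × 10⁻³ rad s⁻¹.

9.81 × 10⁻³ rad s⁻¹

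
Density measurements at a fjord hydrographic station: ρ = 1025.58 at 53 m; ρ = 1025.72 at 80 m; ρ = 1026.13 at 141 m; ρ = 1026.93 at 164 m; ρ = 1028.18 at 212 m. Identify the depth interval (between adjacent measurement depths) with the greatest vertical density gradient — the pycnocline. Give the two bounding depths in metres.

141–164 m

Compute the density gradient over each adjacent pair:
  53–80 m: Δρ/Δz = 0.14/27 = 5.2 × 10⁻³ kg m⁻⁴
  80–141 m: Δρ/Δz = 0.41/61 = 6.7 × 10⁻³ kg m⁻⁴
  141–164 m: Δρ/Δz = 0.80/23 = 0.035 kg m⁻⁴
  164–212 m: Δρ/Δz = 1.25/48 = 0.026 kg m⁻⁴
The largest gradient is in the 141–164 m interval — the pycnocline.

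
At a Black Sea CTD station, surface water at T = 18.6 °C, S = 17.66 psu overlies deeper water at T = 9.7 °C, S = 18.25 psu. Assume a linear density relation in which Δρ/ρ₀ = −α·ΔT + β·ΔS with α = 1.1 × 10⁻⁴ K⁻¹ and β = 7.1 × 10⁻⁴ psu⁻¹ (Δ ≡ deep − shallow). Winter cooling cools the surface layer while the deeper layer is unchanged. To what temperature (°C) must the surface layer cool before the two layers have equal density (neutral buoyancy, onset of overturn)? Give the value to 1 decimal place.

Neutral buoyancy requires Δρ = 0, i.e. −α(T_deep − T_surf′) + β(S_deep − S_surf) = 0.
T_surf′ = T_deep − (β/α)·ΔS = 9.7 − (7.1 × 10⁻⁴/1.1 × 10⁻⁴)·(+0.59) = 5.892 °C.
Cooling required: 18.6 − (5.892) = 12.708 °C.

5.9 °C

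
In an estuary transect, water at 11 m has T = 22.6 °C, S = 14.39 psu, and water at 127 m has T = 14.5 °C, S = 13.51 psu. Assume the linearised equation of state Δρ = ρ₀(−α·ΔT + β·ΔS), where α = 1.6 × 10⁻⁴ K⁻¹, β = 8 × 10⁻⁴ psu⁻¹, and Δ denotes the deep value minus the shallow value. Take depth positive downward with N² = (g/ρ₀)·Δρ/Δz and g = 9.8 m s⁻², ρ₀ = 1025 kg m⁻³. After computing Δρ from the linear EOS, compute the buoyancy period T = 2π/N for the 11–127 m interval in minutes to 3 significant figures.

14.8 min

ΔT = -8.1 K, ΔS = -0.88 psu (deep − shallow).
Δρ/ρ₀ = −αΔT + βΔS = 1.296 × 10⁻³ − 7.04 × 10⁻⁴ = 5.92 × 10⁻⁴, so Δρ ≈ 0.6068 kg m⁻³.
N² = (g/ρ₀)·Δρ/Δz = g·(Δρ/ρ₀)/Δz = 9.8 × 5.92 × 10⁻⁴ / 116 = 5.0014 × 10⁻⁵ s⁻².
N = √(5.0014 × 10⁻⁵) = 7.0721 × 10⁻³ rad s⁻¹ → T = 2π/N = 888.45 s = 14.808 min ≈ 14.8 min.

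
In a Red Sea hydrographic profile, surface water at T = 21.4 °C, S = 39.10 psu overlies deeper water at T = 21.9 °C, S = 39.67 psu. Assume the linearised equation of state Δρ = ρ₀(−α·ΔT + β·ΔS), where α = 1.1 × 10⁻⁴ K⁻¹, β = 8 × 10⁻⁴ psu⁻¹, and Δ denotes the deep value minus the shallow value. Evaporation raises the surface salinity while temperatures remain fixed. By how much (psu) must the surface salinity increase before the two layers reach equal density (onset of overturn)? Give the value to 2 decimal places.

0.50 psu

Neutral buoyancy requires −α(T_deep − T_surf) + β(S_deep − S_surf′) = 0.
S_surf′ = S_deep − (α/β)·ΔT = 39.67 − (1.1 × 10⁻⁴/8 × 10⁻⁴)·(+0.5) = 39.6013 psu.
Increase required: 39.6013 − 39.10 = 0.5013 psu.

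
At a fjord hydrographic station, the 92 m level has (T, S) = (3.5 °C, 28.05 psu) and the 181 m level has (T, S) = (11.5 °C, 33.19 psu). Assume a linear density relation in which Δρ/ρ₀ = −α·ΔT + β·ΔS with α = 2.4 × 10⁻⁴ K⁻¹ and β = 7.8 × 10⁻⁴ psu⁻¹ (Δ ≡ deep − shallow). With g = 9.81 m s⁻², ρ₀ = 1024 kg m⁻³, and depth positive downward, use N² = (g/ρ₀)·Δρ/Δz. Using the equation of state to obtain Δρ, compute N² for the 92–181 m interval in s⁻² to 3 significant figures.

ΔT = +8.0 K, ΔS = +5.14 psu (deep − shallow).
Δρ/ρ₀ = −αΔT + βΔS = -1.92 × 10⁻³ + 4.0092 × 10⁻³ = 2.0892 × 10⁻³, so Δρ ≈ 2.139 kg m⁻³.
N² = (g/ρ₀)·Δρ/Δz = g·(Δρ/ρ₀)/Δz = 9.81 × 2.0892 × 10⁻³ / 89 = 2.3028 × 10⁻⁴ s⁻² ≈ 2.30 × 10⁻⁴ s⁻².

2.30 × 10⁻⁴ s⁻²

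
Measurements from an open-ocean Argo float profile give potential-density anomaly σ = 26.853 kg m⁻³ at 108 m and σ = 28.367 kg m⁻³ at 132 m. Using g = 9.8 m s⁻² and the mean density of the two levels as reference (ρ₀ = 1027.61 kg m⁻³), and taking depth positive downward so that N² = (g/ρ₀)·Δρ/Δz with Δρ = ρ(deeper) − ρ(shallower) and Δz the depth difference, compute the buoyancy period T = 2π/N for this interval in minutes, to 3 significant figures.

Δρ = 1028.367 − 1026.853 = 1.514 kg m⁻³ over Δz = 132 − 108 = 24 m.
N² = (9.8/1027.61) × (1.514/24) = 6.0161 × 10⁻⁴ s⁻².
N = √(6.0161 × 10⁻⁴) = 0.024528 rad s⁻¹, so T = 2π/N = 256.16 s = 4.2693 min ≈ 4.27 min.

4.27 min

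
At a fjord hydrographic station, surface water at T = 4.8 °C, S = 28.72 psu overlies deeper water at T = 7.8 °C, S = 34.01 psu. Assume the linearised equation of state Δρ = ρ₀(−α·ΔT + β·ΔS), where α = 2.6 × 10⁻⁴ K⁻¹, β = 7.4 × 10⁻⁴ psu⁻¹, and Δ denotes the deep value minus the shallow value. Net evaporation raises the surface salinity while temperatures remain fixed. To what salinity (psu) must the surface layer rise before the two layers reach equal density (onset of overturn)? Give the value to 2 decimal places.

32.96 psu

Neutral buoyancy requires −α(T_deep − T_surf) + β(S_deep − S_surf′) = 0.
S_surf′ = S_deep − (α/β)·ΔT = 34.01 − (2.6 × 10⁻⁴/7.4 × 10⁻⁴)·(+3.0) = 32.9559 psu.
Increase required: 32.9559 − 28.72 = 4.2359 psu.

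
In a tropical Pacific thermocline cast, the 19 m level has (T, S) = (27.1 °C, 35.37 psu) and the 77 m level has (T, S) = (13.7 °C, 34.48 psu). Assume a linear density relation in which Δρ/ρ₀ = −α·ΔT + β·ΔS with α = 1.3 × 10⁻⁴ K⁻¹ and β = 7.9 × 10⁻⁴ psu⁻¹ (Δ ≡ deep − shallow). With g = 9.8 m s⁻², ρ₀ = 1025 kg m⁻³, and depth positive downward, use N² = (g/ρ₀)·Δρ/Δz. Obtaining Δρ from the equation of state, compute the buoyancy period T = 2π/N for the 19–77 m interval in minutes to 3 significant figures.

7.90 min

ΔT = -13.4 K, ΔS = -0.89 psu (deep − shallow).
Δρ/ρ₀ = −αΔT + βΔS = 1.742 × 10⁻³ − 7.031 × 10⁻⁴ = 1.0389 × 10⁻³, so Δρ ≈ 1.065 kg m⁻³.
N² = (g/ρ₀)·Δρ/Δz = g·(Δρ/ρ₀)/Δz = 9.8 × 1.0389 × 10⁻³ / 58 = 1.7554 × 10⁻⁴ s⁻².
N = √(1.7554 × 10⁻⁴) = 0.013249 rad s⁻¹ → T = 2π/N = 474.24 s = 7.9040 min ≈ 7.90 min.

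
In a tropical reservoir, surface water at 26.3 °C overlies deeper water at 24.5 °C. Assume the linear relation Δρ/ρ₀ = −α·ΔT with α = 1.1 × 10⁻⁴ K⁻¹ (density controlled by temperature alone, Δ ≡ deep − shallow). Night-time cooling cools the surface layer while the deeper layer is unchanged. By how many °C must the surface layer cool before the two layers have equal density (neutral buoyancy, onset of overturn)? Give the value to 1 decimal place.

1.8 °C

With temperature the only control, equal density requires T_surf′ = T_deep.
T_surf′ = 24.5 °C.
Cooling required: 26.3 − 24.5 = 1.8 °C.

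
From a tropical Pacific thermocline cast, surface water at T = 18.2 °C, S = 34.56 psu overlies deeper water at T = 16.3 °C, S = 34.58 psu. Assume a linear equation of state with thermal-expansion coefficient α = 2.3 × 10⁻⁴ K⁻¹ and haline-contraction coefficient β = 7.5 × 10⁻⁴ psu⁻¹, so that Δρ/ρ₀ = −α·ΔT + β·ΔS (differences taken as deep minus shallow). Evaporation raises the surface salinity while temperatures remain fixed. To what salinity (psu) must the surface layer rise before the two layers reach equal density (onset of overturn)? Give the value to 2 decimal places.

Neutral buoyancy requires −α(T_deep − T_surf) + β(S_deep − S_surf′) = 0.
S_surf′ = S_deep − (α/β)·ΔT = 34.58 − (2.3 × 10⁻⁴/7.5 × 10⁻⁴)·(-1.9) = 35.1627 psu.
Increase required: 35.1627 − 34.56 = 0.6027 psu.

35.16 psu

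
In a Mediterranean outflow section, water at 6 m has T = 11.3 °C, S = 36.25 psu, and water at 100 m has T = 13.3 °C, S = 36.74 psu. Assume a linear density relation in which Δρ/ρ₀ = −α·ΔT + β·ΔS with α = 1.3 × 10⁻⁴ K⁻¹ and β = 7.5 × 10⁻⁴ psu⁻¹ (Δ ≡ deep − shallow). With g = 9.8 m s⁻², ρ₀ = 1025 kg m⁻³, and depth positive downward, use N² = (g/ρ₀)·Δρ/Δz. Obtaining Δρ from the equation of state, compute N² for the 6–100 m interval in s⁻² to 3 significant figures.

ΔT = +2.0 K, ΔS = +0.49 psu (deep − shallow).
Δρ/ρ₀ = −αΔT + βΔS = -2.60 × 10⁻⁴ + 3.675 × 10⁻⁴ = 1.075 × 10⁻⁴, so Δρ ≈ 0.1102 kg m⁻³.
N² = (g/ρ₀)·Δρ/Δz = g·(Δρ/ρ₀)/Δz = 9.8 × 1.075 × 10⁻⁴ / 94 = 1.1207 × 10⁻⁵ s⁻² ≈ 1.12 × 10⁻⁵ s⁻².

1.12 × 10⁻⁵ s⁻²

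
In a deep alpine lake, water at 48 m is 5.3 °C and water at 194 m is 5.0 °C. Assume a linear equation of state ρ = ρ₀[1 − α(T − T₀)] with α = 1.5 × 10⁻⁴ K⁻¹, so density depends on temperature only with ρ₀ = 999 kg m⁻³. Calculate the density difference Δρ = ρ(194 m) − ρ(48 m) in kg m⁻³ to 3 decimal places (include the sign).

ΔT = -0.3 K, Δρ/ρ₀ = −αΔT = 4.50 × 10⁻⁵.
Δρ = 999 × (4.50 × 10⁻⁵) = +0.045 kg m⁻³.
Positive Δρ: denser below, stable.

+0.045 kg m⁻³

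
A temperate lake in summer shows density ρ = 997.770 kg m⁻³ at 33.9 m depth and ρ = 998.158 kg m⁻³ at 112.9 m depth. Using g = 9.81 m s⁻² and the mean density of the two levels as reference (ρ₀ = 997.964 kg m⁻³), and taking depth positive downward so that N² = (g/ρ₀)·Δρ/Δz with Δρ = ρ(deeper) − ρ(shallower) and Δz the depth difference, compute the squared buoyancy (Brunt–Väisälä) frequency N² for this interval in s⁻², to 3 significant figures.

4.83 × 10⁻⁵ s⁻²

Δρ = 998.158 − 997.770 = 0.388 kg m⁻³ over Δz = 112.9 − 33.9 = 79 m.
N² = (9.81/997.964) × (0.388/79) = 4.8279 × 10⁻⁵ s⁻² ≈ 4.83 × 10⁻⁵ s⁻².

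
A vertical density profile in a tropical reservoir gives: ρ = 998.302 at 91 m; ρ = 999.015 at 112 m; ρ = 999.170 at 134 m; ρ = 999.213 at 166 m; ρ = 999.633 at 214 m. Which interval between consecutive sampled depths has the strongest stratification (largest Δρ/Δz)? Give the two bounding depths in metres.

91–112 m

Compute the density gradient over each adjacent pair:
  91–112 m: Δρ/Δz = 0.713/21 = 0.034 kg m⁻⁴
  112–134 m: Δρ/Δz = 0.155/22 = 7.0 × 10⁻³ kg m⁻⁴
  134–166 m: Δρ/Δz = 0.043/32 = 1.3 × 10⁻³ kg m⁻⁴
  166–214 m: Δρ/Δz = 0.420/48 = 8.7 × 10⁻³ kg m⁻⁴
The largest gradient is in the 91–112 m interval — the pycnocline.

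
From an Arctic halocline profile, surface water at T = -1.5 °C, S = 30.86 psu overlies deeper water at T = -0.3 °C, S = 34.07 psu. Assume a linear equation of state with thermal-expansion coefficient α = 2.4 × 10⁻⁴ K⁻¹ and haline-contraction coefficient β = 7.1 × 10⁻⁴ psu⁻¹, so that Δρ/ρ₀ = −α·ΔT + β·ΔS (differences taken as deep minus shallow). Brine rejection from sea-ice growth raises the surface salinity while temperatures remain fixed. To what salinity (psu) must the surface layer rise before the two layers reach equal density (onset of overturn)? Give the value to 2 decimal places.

33.66 psu

Neutral buoyancy requires −α(T_deep − T_surf) + β(S_deep − S_surf′) = 0.
S_surf′ = S_deep − (α/β)·ΔT = 34.07 − (2.4 × 10⁻⁴/7.1 × 10⁻⁴)·(+1.2) = 33.6644 psu.
Increase required: 33.6644 − 30.86 = 2.8044 psu.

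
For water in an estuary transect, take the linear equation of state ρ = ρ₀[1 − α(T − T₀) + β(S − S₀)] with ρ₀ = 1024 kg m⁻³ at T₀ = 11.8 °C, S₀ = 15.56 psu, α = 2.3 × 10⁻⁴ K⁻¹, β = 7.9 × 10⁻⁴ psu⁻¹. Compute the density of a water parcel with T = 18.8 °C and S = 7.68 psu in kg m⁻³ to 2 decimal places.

T − T₀ = +7.0 K, S − S₀ = -7.88 psu.
Bracket = 1 − α·(+7.0) + β·(-7.88) = 1 + (-7.8352 × 10⁻³) = 0.9921648.
ρ = 1024 × 0.9921648 = 1015.98 kg m⁻³.

1015.98 kg m⁻³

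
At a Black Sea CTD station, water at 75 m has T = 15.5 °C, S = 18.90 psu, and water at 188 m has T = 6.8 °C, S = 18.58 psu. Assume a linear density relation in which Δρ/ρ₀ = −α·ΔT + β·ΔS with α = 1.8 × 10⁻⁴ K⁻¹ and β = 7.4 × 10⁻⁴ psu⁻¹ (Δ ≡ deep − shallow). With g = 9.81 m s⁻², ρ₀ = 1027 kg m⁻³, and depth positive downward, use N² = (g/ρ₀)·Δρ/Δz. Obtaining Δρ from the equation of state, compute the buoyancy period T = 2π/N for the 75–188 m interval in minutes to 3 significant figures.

ΔT = -8.7 K, ΔS = -0.32 psu (deep − shallow).
Δρ/ρ₀ = −αΔT + βΔS = 1.566 × 10⁻³ − 2.368 × 10⁻⁴ = 1.3292 × 10⁻³, so Δρ ≈ 1.365 kg m⁻³.
N² = (g/ρ₀)·Δρ/Δz = g·(Δρ/ρ₀)/Δz = 9.81 × 1.3292 × 10⁻³ / 113 = 1.1539 × 10⁻⁴ s⁻².
N = √(1.1539 × 10⁻⁴) = 0.010742 rad s⁻¹ → T = 2π/N = 584.92 s = 9.7487 min ≈ 9.75 min.

9.75 min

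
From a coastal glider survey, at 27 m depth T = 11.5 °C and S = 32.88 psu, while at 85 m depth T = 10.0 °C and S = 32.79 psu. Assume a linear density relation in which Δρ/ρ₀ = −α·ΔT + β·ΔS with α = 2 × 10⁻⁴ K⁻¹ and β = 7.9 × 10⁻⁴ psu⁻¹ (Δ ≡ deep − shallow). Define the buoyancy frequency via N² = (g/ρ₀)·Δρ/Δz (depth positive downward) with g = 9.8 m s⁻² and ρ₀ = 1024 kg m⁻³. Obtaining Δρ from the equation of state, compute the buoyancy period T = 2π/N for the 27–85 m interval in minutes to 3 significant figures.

ΔT = -1.5 K, ΔS = -0.09 psu (deep − shallow).
Δρ/ρ₀ = −αΔT + βΔS = 3.00 × 10⁻⁴ − 7.11 × 10⁻⁵ = 2.289 × 10⁻⁴, so Δρ ≈ 0.2344 kg m⁻³.
N² = (g/ρ₀)·Δρ/Δz = g·(Δρ/ρ₀)/Δz = 9.8 × 2.289 × 10⁻⁴ / 58 = 3.8676 × 10⁻⁵ s⁻².
N = √(3.8676 × 10⁻⁵) = 6.2190 × 10⁻³ rad s⁻¹ → T = 2π/N = 1.0103 × 10³ s = 16.838 min ≈ 16.8 min.

16.8 min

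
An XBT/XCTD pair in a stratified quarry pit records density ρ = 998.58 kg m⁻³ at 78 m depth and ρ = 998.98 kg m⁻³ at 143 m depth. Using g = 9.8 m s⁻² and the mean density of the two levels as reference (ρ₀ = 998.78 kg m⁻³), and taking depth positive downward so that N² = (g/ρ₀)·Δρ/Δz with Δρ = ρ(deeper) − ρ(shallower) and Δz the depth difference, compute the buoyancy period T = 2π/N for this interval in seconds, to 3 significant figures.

Δρ = 998.98 − 998.58 = 0.40 kg m⁻³ over Δz = 143 − 78 = 65 m.
N² = (9.8/998.78) × (0.40/65) = 6.0381 × 10⁻⁵ s⁻².
N = √(6.0381 × 10⁻⁵) = 7.7705 × 10⁻³ rad s⁻¹, so T = 2π/N = 808.59 s ≈ 809 s.

809 s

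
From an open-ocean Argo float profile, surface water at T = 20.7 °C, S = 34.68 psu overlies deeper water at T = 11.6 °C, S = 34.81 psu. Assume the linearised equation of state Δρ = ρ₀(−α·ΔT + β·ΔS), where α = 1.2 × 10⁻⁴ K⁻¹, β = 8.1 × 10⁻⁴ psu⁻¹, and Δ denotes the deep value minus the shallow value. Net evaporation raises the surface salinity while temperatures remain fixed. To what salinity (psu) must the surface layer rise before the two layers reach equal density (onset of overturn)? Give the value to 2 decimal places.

36.16 psu

Neutral buoyancy requires −α(T_deep − T_surf) + β(S_deep − S_surf′) = 0.
S_surf′ = S_deep − (α/β)·ΔT = 34.81 − (1.2 × 10⁻⁴/8.1 × 10⁻⁴)·(-9.1) = 36.1581 psu.
Increase required: 36.1581 − 34.68 = 1.4781 psu.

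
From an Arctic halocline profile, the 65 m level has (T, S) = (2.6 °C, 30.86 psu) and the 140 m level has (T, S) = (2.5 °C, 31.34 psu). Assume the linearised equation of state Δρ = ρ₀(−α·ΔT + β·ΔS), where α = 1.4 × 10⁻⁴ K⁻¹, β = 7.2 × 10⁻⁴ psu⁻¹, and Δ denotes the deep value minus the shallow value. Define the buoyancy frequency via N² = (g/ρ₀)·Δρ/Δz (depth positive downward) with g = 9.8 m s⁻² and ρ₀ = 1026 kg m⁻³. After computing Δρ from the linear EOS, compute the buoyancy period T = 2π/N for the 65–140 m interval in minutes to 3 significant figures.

15.3 min

ΔT = -0.1 K, ΔS = +0.48 psu (deep − shallow).
Δρ/ρ₀ = −αΔT + βΔS = 1.40 × 10⁻⁵ + 3.456 × 10⁻⁴ = 3.596 × 10⁻⁴, so Δρ ≈ 0.3689 kg m⁻³.
N² = (g/ρ₀)·Δρ/Δz = g·(Δρ/ρ₀)/Δz = 9.8 × 3.596 × 10⁻⁴ / 75 = 4.6988 × 10⁻⁵ s⁻².
N = √(4.6988 × 10⁻⁵) = 6.8548 × 10⁻³ rad s⁻¹ → T = 2π/N = 916.61 s = 15.277 min ≈ 15.3 min.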